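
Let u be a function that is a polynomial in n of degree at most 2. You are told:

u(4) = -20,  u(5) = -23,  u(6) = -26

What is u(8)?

-32

First differences: -3, -3.
Level-1 differences are constant, so u has degree 1.
Fitting a degree-1 polynomial gives u(n) = -3n - 8.
Then u(8) = -32.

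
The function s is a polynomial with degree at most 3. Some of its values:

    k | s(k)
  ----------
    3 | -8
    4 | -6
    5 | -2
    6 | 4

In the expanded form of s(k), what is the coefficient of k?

Write s(k) = ak³ + bk² + ck + d; the 4 given values yield a linear system in the 4 coefficients.
Solving, the leading coefficient vanishes, and s(k) = k² - 5k - 2.
The coefficient of k is -5.

-5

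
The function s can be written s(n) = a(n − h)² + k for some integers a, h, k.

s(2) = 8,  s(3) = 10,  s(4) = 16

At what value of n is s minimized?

First differences 2, 6; second difference 4 = 2a, so a = 2.
Expanding, the n-coefficient is −2ah = -4h; matching it to the data gives h = 2, and then k = 8.
So s(n) = 2(n − 2)² + 8.
Hence h = 2.

2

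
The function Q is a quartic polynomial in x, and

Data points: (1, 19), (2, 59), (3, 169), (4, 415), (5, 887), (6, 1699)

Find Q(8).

4919

First differences: 40, 110, 246, 472, 812. Second differences: 70, 136, 226, 340. Third differences: 66, 90, 114. Fourth differences: 24, 24.
Level-4 differences are constant, so Q has degree 4.
Fitting a degree-4 polynomial gives Q(x) = x^4 + x³ + 4x² + 6x + 7.
Then Q(8) = 4919.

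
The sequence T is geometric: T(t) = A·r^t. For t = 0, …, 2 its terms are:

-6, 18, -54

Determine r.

-3

Consecutive ratio: 18/(-6) = -3, and -54/18 = -3, so r = -3.
Then A·(-3)^0 = -6 gives A = -6, and T(t) = -6·(-3)^t.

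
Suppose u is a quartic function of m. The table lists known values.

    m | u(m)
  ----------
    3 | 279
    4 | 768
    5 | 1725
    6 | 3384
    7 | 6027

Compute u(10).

23400

Write u(m) = am^4 + bm³ + cm² + dm + e; the 5 given values yield a linear system in the 5 coefficients.
Solving, u(m) = 2m^4 + 3m³ + 4m².
Then u(10) = 23400.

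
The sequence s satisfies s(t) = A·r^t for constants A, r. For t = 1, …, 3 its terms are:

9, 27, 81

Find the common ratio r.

Consecutive ratio: 27/9 = 3, and 81/27 = 3, so r = 3.
Then A·3^1 = 9 gives A = 3, and s(t) = 3·3^t.

3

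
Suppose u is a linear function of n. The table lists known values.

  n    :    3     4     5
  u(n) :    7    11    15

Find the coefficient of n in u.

First differences: 4, 4.
Level-1 differences are constant, so u has degree 1.
Fitting a degree-1 polynomial gives u(n) = 4n - 5.
The coefficient of n is 4.

4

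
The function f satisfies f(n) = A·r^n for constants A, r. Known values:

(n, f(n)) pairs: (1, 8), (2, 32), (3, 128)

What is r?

4

Consecutive ratio: 32/8 = 4, and 128/32 = 4, so r = 4.
Then A·4^1 = 8 gives A = 2, and f(n) = 2·4^n.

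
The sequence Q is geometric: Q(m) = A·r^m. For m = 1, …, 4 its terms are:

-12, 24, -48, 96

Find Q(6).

Consecutive ratio: 24/(-12) = -2, and -48/24 = -2, so r = -2.
Then A·(-2)^1 = -12 gives A = 6, and Q(m) = 6·(-2)^m.
Q(6) = 6·(-2)^6 = 384.

384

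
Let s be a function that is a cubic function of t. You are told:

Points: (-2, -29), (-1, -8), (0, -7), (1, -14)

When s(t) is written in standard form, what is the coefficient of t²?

-4

Write s(t) = at³ + bt² + ct + d; the 4 given values yield a linear system in the 4 coefficients.
Solving, s(t) = 2t³ - 4t² - 5t - 7.
The coefficient of t² is -4.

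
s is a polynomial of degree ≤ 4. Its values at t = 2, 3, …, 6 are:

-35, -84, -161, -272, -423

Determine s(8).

Write s(t) = at^4 + bt³ + ct² + dt + e; the 5 given values yield a linear system in the 5 coefficients.
Solving, the leading coefficient vanishes, and s(t) = -t³ - 5t² - 5t + 3.
Then s(8) = -869.

-869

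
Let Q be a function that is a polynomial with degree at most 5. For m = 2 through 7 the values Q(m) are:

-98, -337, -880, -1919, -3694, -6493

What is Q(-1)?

-5

First differences: -239, -543, -1039, -1775, -2799. Second differences: -304, -496, -736, -1024. Third differences: -192, -240, -288. Fourth differences: -48, -48.
Level-4 differences are constant, so Q has degree 4.
Fitting a degree-4 polynomial gives Q(m) = -2m^4 - 4m³ - 6m² - 3m - 4.
Then Q(-1) = -5.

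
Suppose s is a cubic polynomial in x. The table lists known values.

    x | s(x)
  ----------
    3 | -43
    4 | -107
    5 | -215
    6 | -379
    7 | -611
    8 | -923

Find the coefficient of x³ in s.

First differences: -64, -108, -164, -232, -312. Second differences: -44, -56, -68, -80. Third differences: -12, -12, -12.
Level-3 differences are constant, so s has degree 3.
Fitting a degree-3 polynomial gives s(x) = -2x³ + 2x² - 4x + 5.
The coefficient of x³ is -2.

-2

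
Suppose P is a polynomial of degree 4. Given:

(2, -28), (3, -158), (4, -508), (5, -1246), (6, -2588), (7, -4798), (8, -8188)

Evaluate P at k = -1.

2

First differences: -130, -350, -738, -1342, -2210, -3390. Second differences: -220, -388, -604, -868, -1180. Third differences: -168, -216, -264, -312. Fourth differences: -48, -48, -48.
Level-4 differences are constant, so P has degree 4.
Fitting a degree-4 polynomial gives P(k) = -2k^4 + 4.
Then P(-1) = 2.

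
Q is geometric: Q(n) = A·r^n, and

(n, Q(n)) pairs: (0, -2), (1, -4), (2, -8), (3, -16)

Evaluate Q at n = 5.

-64

Consecutive ratio: -4/(-2) = 2, and -8/(-4) = 2, so r = 2.
Then A·2^0 = -2 gives A = -2, and Q(n) = -2·2^n.
Q(5) = -2·2^5 = -64.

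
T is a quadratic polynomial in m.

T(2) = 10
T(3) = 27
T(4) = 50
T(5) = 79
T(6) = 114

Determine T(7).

155

Write T(m) = am² + bm + c; the 5 given values yield a linear system in the 3 coefficients.
Solving, T(m) = 3m² + 2m - 6.
Then T(7) = 155.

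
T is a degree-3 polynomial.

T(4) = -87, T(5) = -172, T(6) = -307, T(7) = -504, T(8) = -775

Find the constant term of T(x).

-7

Write T(x) = ax³ + bx² + cx + d; the 5 given values yield a linear system in the 4 coefficients.
Solving, T(x) = -2x³ + 5x² - 8x - 7.
The constant term is T(0) = -7.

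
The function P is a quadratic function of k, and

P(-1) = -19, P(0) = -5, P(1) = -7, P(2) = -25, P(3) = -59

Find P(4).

Write P(k) = ak² + bk + c; the 5 given values yield a linear system in the 3 coefficients.
Solving, P(k) = -8k² + 6k - 5.
Then P(4) = -109.

-109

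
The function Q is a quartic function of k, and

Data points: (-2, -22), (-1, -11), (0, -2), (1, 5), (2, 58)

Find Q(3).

Write Q(k) = ak^4 + bk³ + ck² + dk + e; the 5 given values yield a linear system in the 5 coefficients.
Solving, Q(k) = 2k^4 + 4k³ - 3k² + 4k - 2.
Then Q(3) = 253.

253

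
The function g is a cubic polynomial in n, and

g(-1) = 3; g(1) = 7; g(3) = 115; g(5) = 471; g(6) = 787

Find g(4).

Write g(n) = an³ + bn² + cn + d; the 5 given values yield a linear system in the 4 coefficients.
Solving, g(n) = 3n³ + 4n² - n + 1.
Then g(4) = 253.

253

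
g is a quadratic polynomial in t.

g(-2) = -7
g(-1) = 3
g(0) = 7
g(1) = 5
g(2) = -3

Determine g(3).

Write g(t) = at² + bt + c; the 5 given values yield a linear system in the 3 coefficients.
Solving, g(t) = -3t² + t + 7.
Then g(3) = -17.

-17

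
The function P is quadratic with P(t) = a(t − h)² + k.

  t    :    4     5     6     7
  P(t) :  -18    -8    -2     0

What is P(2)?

-50

First differences 10, 6, 2; second difference -4 = 2a, so a = -2.
Expanding, the t-coefficient is −2ah = 4h; matching it to the data gives h = 7, and then k = 0.
So P(t) = -2(t − 7)² + 0.
P(2) = -2·(-5)² + 0 = -50.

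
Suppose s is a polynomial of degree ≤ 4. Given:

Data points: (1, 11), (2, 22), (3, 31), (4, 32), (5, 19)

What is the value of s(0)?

First differences: 11, 9, 1, -13. Second differences: -2, -8, -14. Third differences: -6, -6.
Level-3 differences are constant, so s has degree 3.
Fitting a degree-3 polynomial gives s(k) = -k³ + 5k² + 3k + 4.
Then s(0) = 4.

4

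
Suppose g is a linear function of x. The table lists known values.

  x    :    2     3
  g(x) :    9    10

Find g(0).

7

Write g(x) = ax + b; the 2 given values yield a linear system in the 2 coefficients.
Solving, g(x) = x + 7.
Then g(0) = 7.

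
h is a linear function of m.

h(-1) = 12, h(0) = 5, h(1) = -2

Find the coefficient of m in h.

-7

First differences: -7, -7.
Level-1 differences are constant, so h has degree 1.
Fitting a degree-1 polynomial gives h(m) = -7m + 5.
The coefficient of m is -7.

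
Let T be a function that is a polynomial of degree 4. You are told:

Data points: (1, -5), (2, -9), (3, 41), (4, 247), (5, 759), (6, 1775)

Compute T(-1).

-3

First differences: -4, 50, 206, 512, 1016. Second differences: 54, 156, 306, 504. Third differences: 102, 150, 198. Fourth differences: 48, 48.
Level-4 differences are constant, so T has degree 4.
Fitting a degree-4 polynomial gives T(n) = 2n^4 - 3n³ - 5n² + 2n - 1.
Then T(-1) = -3.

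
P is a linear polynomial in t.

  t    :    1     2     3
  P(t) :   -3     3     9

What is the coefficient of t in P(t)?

First differences: 6, 6.
Level-1 differences are constant, so P has degree 1.
Fitting a degree-1 polynomial gives P(t) = 6t - 9.
The coefficient of t is 6.

6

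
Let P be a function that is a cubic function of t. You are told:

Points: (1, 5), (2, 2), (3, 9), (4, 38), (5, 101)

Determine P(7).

377

First differences: -3, 7, 29, 63. Second differences: 10, 22, 34. Third differences: 12, 12.
Level-3 differences are constant, so P has degree 3.
Fitting a degree-3 polynomial gives P(t) = 2t³ - 7t² + 4t + 6.
Then P(7) = 377.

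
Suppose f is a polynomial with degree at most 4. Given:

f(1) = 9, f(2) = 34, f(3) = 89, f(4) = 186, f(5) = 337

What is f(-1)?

First differences: 25, 55, 97, 151. Second differences: 30, 42, 54. Third differences: 12, 12.
Level-3 differences are constant, so f has degree 3.
Fitting a degree-3 polynomial gives f(t) = 2t³ + 3t² + 2t + 2.
Then f(-1) = 1.

1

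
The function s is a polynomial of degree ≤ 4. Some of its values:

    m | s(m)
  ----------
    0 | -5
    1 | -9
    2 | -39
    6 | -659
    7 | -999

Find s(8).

-1437

Write s(m) = am^4 + bm³ + cm² + dm + e; the 5 given values yield a linear system in the 5 coefficients.
Solving, the leading coefficient vanishes, and s(m) = -2m³ - 7m² + 5m - 5.
Then s(8) = -1437.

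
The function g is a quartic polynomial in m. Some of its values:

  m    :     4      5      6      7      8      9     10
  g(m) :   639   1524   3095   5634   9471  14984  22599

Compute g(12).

46079

First differences: 885, 1571, 2539, 3837, 5513, 7615. Second differences: 686, 968, 1298, 1676, 2102. Third differences: 282, 330, 378, 426. Fourth differences: 48, 48, 48.
Level-4 differences are constant, so g has degree 4.
Fitting a degree-4 polynomial gives g(m) = 2m^4 + 3m³ - 4m² - 1.
Then g(12) = 46079.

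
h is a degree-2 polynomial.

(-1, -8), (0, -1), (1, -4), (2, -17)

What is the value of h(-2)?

First differences: 7, -3, -13. Second differences: -10, -10.
Level-2 differences are constant, so h has degree 2.
Fitting a degree-2 polynomial gives h(x) = -5x² + 2x - 1.
Then h(-2) = -25.

-25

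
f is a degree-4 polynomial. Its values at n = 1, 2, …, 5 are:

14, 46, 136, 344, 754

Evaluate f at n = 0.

Write f(n) = an^4 + bn³ + cn² + dn + e; the 5 given values yield a linear system in the 5 coefficients.
Solving, f(n) = n^4 + 4n² + 5n + 4.
Then f(0) = 4.

4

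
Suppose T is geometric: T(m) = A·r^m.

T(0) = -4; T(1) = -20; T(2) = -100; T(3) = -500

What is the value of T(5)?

Consecutive ratio: -20/(-4) = 5, and -100/(-20) = 5, so r = 5.
Then A·5^0 = -4 gives A = -4, and T(m) = -4·5^m.
T(5) = -4·5^5 = -12500.

-12500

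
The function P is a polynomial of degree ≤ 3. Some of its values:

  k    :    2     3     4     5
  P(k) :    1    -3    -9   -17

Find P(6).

-27

Write P(k) = ak³ + bk² + ck + d; the 4 given values yield a linear system in the 4 coefficients.
Solving, the leading coefficient vanishes, and P(k) = -k² + k + 3.
Then P(6) = -27.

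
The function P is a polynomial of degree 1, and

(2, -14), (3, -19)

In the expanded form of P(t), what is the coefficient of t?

-5

Write P(t) = at + b; the 2 given values yield a linear system in the 2 coefficients.
Solving, P(t) = -5t - 4.
The coefficient of t is -5.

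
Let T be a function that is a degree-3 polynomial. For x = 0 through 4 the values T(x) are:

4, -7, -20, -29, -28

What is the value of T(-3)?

-35

First differences: -11, -13, -9, 1. Second differences: -2, 4, 10. Third differences: 6, 6.
Level-3 differences are constant, so T has degree 3.
Fitting a degree-3 polynomial gives T(x) = x³ - 4x² - 8x + 4.
Then T(-3) = -35.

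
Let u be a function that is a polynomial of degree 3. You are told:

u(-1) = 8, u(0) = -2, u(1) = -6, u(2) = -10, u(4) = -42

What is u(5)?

Write u(k) = ak³ + bk² + ck + d; the 5 given values yield a linear system in the 4 coefficients.
Solving, u(k) = -k³ + 3k² - 6k - 2.
Then u(5) = -82.

-82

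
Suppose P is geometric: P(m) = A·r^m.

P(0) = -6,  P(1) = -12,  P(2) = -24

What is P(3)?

Consecutive ratio: -12/(-6) = 2, and -24/(-12) = 2, so r = 2.
Then A·2^0 = -6 gives A = -6, and P(m) = -6·2^m.
P(3) = -6·2^3 = -48.

-48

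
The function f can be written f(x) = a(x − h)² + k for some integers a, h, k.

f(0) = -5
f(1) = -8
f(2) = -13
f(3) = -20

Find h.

First differences -3, -5, -7; second difference -2 = 2a, so a = -1.
Expanding, the x-coefficient is −2ah = 2h; matching it to the data gives h = -1, and then k = -4.
So f(x) = -1(x + 1)² − 4.
Hence h = -1.

-1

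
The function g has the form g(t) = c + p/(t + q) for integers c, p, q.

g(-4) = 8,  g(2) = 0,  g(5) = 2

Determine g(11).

3

(g(t) − c)(t + q) = p for each data point; the three points give a linear system in c and q, then p follows.
Solving: c = 4, q = 1, p = -12, so g(t) = 4 − 12/(t + 1).
Then g(11) = 4 − 12/12 = 3.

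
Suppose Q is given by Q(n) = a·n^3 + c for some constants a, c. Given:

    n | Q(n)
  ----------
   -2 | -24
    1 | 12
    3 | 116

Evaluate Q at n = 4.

From Q(-2) = -24 and Q(1) = 12: -8a + c = -24 and 1a + c = 12.
Subtracting: 9a = 36, so a = 4; then c = -24 − 4·(-8) = 8.
So Q(n) = 4n³ + 8, and Q(4) = 264.

264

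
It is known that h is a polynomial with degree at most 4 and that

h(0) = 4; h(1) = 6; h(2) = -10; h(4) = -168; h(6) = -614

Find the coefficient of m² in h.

0

Write h(m) = am^4 + bm³ + cm² + dm + e; the 5 given values yield a linear system in the 5 coefficients.
Solving, the leading coefficient vanishes, and h(m) = -3m³ + 5m + 4.
The coefficient of m² is 0.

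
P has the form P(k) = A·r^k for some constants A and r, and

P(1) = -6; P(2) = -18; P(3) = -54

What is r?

3

Consecutive ratio: -18/(-6) = 3, and -54/(-18) = 3, so r = 3.
Then A·3^1 = -6 gives A = -2, and P(k) = -2·3^k.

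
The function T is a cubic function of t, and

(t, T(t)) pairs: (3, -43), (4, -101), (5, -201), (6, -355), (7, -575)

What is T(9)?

Write T(t) = at³ + bt² + ct + d; the 5 given values yield a linear system in the 4 coefficients.
Solving, T(t) = -2t³ + 3t² - 5t - 1.
Then T(9) = -1261.

-1261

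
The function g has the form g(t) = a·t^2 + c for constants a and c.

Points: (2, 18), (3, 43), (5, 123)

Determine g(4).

From g(2) = 18 and g(3) = 43: 4a + c = 18 and 9a + c = 43.
Subtracting: 5a = 25, so a = 5; then c = 18 − 5·4 = -2.
So g(t) = 5t² − 2, and g(4) = 78.

78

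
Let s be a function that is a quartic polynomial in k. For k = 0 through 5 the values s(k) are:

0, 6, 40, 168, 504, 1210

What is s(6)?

First differences: 6, 34, 128, 336, 706. Second differences: 28, 94, 208, 370. Third differences: 66, 114, 162. Fourth differences: 48, 48.
Level-4 differences are constant, so s has degree 4.
Extending the table by one column gives the next first difference 1286, so s(6) = 1210 + 1286 = 2496.

2496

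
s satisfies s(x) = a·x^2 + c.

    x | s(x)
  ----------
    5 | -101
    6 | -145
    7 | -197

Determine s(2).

From s(5) = -101 and s(6) = -145: 25a + c = -101 and 36a + c = -145.
Subtracting: 11a = -44, so a = -4; then c = -101 − (-4)·25 = -1.
So s(x) = -4x² − 1, and s(2) = -17.

-17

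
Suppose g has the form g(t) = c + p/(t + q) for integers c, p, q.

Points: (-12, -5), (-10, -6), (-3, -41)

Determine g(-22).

-3

(g(t) − c)(t + q) = p for each data point; the three points give a linear system in c and q, then p follows.
Solving: c = -1, q = 2, p = 40, so g(t) = -1 + 40/(t + 2).
Then g(-22) = -1 + 40/(-20) = -3.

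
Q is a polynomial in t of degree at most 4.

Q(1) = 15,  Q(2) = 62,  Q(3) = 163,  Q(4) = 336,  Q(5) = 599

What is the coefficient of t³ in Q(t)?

First differences: 47, 101, 173, 263. Second differences: 54, 72, 90. Third differences: 18, 18.
Level-3 differences are constant, so Q has degree 3.
Fitting a degree-3 polynomial gives Q(t) = 3t³ + 9t² - t + 4.
The coefficient of t³ is 3.

3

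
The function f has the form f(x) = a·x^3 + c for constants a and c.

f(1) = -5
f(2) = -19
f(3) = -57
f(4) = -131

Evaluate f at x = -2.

13

From f(1) = -5 and f(2) = -19: 1a + c = -5 and 8a + c = -19.
Subtracting: 7a = -14, so a = -2; then c = -5 − (-2)·1 = -3.
So f(x) = -2x³ − 3, and f(-2) = 13.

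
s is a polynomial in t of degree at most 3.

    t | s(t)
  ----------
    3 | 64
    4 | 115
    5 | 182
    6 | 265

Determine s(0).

First differences: 51, 67, 83. Second differences: 16, 16.
Level-2 differences are constant, so s has degree 2.
Fitting a degree-2 polynomial gives s(t) = 8t² - 5t + 7.
Then s(0) = 7.

7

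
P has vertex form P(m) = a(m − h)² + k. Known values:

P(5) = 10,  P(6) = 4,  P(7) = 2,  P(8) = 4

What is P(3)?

First differences -6, -2, 2; second difference 4 = 2a, so a = 2.
Expanding, the m-coefficient is −2ah = -4h; matching it to the data gives h = 7, and then k = 2.
So P(m) = 2(m − 7)² + 2.
P(3) = 2·(-4)² + 2 = 34.

34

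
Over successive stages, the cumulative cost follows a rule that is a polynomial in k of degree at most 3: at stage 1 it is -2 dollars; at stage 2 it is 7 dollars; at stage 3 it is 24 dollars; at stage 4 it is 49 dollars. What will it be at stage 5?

82

Write the value at k as g(k).
Write g(k) = ak³ + bk² + ck + d; the 4 given values yield a linear system in the 4 coefficients.
Solving, the leading coefficient vanishes, and g(k) = 4k² - 3k - 3.
Then g(5) = 82.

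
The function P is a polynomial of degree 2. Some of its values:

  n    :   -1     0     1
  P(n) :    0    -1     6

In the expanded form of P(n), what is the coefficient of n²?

Write P(n) = an² + bn + c; the 3 given values yield a linear system in the 3 coefficients.
Solving, P(n) = 4n² + 3n - 1.
The coefficient of n² is 4.

4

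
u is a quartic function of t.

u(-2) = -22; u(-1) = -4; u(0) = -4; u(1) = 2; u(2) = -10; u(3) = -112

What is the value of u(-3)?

First differences: 18, 0, 6, -12, -102. Second differences: -18, 6, -18, -90. Third differences: 24, -24, -72. Fourth differences: -48, -48.
Level-4 differences are constant, so u has degree 4.
Fitting a degree-4 polynomial gives u(t) = -2t^4 + 5t² + 3t - 4.
Then u(-3) = -130.

-130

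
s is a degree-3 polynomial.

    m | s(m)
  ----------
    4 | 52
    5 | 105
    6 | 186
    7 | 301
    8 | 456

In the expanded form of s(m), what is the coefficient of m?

First differences: 53, 81, 115, 155. Second differences: 28, 34, 40. Third differences: 6, 6.
Level-3 differences are constant, so s has degree 3.
Fitting a degree-3 polynomial gives s(m) = m³ - m² + m.
The coefficient of m is 1.

1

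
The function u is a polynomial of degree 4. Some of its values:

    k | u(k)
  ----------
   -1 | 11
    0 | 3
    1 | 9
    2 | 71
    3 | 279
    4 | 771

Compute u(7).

First differences: -8, 6, 62, 208, 492. Second differences: 14, 56, 146, 284. Third differences: 42, 90, 138. Fourth differences: 48, 48.
Level-4 differences are constant, so u has degree 4.
Fitting a degree-4 polynomial gives u(k) = 2k^4 + 3k³ + 5k² - 4k + 3.
Then u(7) = 6051.

6051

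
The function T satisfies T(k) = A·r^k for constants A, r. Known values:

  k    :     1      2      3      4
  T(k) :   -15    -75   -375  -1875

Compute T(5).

Consecutive ratio: -75/(-15) = 5, and -375/(-75) = 5, so r = 5.
Then A·5^1 = -15 gives A = -3, and T(k) = -3·5^k.
T(5) = -3·5^5 = -9375.

-9375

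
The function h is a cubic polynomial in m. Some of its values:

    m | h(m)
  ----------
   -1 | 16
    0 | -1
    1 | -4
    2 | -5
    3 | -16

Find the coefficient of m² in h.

Write h(m) = am³ + bm² + cm + d; the 5 given values yield a linear system in the 4 coefficients.
Solving, h(m) = -2m³ + 7m² - 8m - 1.
The coefficient of m² is 7.

7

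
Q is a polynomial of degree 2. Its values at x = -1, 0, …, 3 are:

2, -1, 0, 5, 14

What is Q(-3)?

First differences: -3, 1, 5, 9. Second differences: 4, 4, 4.
Level-2 differences are constant, so Q has degree 2.
Fitting a degree-2 polynomial gives Q(x) = 2x² - x - 1.
Then Q(-3) = 20.

20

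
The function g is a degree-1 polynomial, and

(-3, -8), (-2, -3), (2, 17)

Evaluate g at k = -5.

Write g(k) = ak + b; the 3 given values yield a linear system in the 2 coefficients.
Solving, g(k) = 5k + 7.
Then g(-5) = -18.

-18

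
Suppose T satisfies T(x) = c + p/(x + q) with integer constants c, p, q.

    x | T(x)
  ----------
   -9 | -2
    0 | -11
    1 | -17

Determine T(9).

7

(T(x) − c)(x + q) = p for each data point; the three points give a linear system in c and q, then p follows.
Solving: c = 1, q = -3, p = 36, so T(x) = 1 + 36/(x − 3).
Then T(9) = 1 + 36/6 = 7.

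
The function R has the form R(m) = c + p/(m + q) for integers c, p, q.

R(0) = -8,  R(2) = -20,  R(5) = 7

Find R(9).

(R(m) − c)(m + q) = p for each data point; the three points give a linear system in c and q, then p follows.
Solving: c = -2, q = -3, p = 18, so R(m) = -2 + 18/(m − 3).
Then R(9) = -2 + 18/6 = 1.

1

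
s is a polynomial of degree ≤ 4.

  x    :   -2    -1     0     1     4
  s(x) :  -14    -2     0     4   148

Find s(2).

22

Write s(x) = ax^4 + bx³ + cx² + dx + e; the 5 given values yield a linear system in the 5 coefficients.
Solving, the leading coefficient vanishes, and s(x) = 2x³ + x² + x.
Then s(2) = 22.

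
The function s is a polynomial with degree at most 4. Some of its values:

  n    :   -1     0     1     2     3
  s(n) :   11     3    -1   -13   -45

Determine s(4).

First differences: -8, -4, -12, -32. Second differences: 4, -8, -20. Third differences: -12, -12.
Level-3 differences are constant, so s has degree 3.
Fitting a degree-3 polynomial gives s(n) = -2n³ + 2n² - 4n + 3.
Then s(4) = -109.

-109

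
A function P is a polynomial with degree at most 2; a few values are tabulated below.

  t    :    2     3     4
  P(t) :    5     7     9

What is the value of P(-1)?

First differences: 2, 2.
Level-1 differences are constant, so P has degree 1.
Fitting a degree-1 polynomial gives P(t) = 2t + 1.
Then P(-1) = -1.

-1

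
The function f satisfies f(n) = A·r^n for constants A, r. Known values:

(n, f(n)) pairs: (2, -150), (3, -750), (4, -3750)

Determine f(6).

-93750

Consecutive ratio: -750/(-150) = 5, and -3750/(-750) = 5, so r = 5.
Then A·5^2 = -150 gives A = -6, and f(n) = -6·5^n.
f(6) = -6·5^6 = -93750.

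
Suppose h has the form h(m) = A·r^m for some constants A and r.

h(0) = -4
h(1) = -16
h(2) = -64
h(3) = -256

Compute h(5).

Consecutive ratio: -16/(-4) = 4, and -64/(-16) = 4, so r = 4.
Then A·4^0 = -4 gives A = -4, and h(m) = -4·4^m.
h(5) = -4·4^5 = -4096.

-4096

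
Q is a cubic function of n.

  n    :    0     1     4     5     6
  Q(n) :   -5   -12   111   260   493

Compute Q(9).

Write Q(n) = an³ + bn² + cn + d; the 5 given values yield a linear system in the 4 coefficients.
Solving, Q(n) = 3n³ - 3n² - 7n - 5.
Then Q(9) = 1876.

1876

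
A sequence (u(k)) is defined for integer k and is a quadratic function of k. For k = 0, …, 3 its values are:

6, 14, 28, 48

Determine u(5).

106

First differences: 8, 14, 20. Second differences: 6, 6.
Level-2 differences are constant, so u has degree 2.
Fitting a degree-2 polynomial gives u(k) = 3k² + 5k + 6.
Then u(5) = 106.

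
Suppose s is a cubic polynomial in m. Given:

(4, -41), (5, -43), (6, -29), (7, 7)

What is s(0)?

7

Write s(m) = am³ + bm² + cm + d; the 4 given values yield a linear system in the 4 coefficients.
Solving, s(m) = m³ - 7m² + 7.
The constant term is s(0) = 7.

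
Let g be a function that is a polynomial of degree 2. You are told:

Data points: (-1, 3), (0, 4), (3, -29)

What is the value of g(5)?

-81

Write g(m) = am² + bm + c; the 3 given values yield a linear system in the 3 coefficients.
Solving, g(m) = -3m² - 2m + 4.
Then g(5) = -81.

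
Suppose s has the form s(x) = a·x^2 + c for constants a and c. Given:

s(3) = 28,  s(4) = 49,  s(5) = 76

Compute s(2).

From s(3) = 28 and s(4) = 49: 9a + c = 28 and 16a + c = 49.
Subtracting: 7a = 21, so a = 3; then c = 28 − 3·9 = 1.
So s(x) = 3x² + 1, and s(2) = 13.

13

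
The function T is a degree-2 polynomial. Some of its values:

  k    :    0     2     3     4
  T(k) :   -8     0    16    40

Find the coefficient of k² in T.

Write T(k) = ak² + bk + c; the 4 given values yield a linear system in the 3 coefficients.
Solving, T(k) = 4k² - 4k - 8.
The coefficient of k² is 4.

4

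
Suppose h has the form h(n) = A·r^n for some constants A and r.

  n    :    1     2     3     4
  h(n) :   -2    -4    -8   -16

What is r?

2

Consecutive ratio: -4/(-2) = 2, and -8/(-4) = 2, so r = 2.
Then A·2^1 = -2 gives A = -1, and h(n) = -1·2^n.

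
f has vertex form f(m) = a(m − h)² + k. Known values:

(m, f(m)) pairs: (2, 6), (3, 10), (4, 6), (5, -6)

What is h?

3

First differences 4, -4, -12; second difference -8 = 2a, so a = -4.
Expanding, the m-coefficient is −2ah = 8h; matching it to the data gives h = 3, and then k = 10.
So f(m) = -4(m − 3)² + 10.
Hence h = 3.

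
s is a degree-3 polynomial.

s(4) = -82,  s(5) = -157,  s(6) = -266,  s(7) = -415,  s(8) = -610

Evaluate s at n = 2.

First differences: -75, -109, -149, -195. Second differences: -34, -40, -46. Third differences: -6, -6.
Level-3 differences are constant, so s has degree 3.
Fitting a degree-3 polynomial gives s(n) = -n³ - 2n² + 4n - 2.
Then s(2) = -10.

-10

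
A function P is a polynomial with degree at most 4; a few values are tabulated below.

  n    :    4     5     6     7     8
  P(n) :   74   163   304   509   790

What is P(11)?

First differences: 89, 141, 205, 281. Second differences: 52, 64, 76. Third differences: 12, 12.
Level-3 differences are constant, so P has degree 3.
Fitting a degree-3 polynomial gives P(n) = 2n³ - 4n² + 3n - 2.
Then P(11) = 2209.

2209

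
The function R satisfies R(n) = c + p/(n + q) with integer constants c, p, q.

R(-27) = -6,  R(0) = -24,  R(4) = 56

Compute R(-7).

(R(n) − c)(n + q) = p for each data point; the three points give a linear system in c and q, then p follows.
Solving: c = -4, q = -3, p = 60, so R(n) = -4 + 60/(n − 3).
Then R(-7) = -4 + 60/(-10) = -10.

-10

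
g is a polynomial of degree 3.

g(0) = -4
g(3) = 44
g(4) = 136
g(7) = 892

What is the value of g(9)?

Write g(n) = an³ + bn² + cn + d; the 4 given values yield a linear system in the 4 coefficients.
Solving, g(n) = 3n³ - 2n² - 5n - 4.
Then g(9) = 1976.

1976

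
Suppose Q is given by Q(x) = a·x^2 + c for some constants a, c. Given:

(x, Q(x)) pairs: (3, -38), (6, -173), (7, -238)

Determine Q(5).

-118

From Q(3) = -38 and Q(6) = -173: 9a + c = -38 and 36a + c = -173.
Subtracting: 27a = -135, so a = -5; then c = -38 − (-5)·9 = 7.
So Q(x) = -5x² + 7, and Q(5) = -118.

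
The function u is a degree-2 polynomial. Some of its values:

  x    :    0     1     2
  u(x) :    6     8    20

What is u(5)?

116

Write u(x) = ax² + bx + c; the 3 given values yield a linear system in the 3 coefficients.
Solving, u(x) = 5x² - 3x + 6.
Then u(5) = 116.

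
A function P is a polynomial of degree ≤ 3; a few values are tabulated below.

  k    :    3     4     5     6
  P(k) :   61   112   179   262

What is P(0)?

First differences: 51, 67, 83. Second differences: 16, 16.
Level-2 differences are constant, so P has degree 2.
Fitting a degree-2 polynomial gives P(k) = 8k² - 5k + 4.
Then P(0) = 4.

4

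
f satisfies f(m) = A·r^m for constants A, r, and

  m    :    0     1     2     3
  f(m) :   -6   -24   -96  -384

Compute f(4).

Consecutive ratio: -24/(-6) = 4, and -96/(-24) = 4, so r = 4.
Then A·4^0 = -6 gives A = -6, and f(m) = -6·4^m.
f(4) = -6·4^4 = -1536.

-1536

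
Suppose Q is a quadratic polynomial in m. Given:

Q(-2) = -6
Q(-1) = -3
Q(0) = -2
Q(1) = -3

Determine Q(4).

Write Q(m) = am² + bm + c; the 4 given values yield a linear system in the 3 coefficients.
Solving, Q(m) = -m² - 2.
Then Q(4) = -18.

-18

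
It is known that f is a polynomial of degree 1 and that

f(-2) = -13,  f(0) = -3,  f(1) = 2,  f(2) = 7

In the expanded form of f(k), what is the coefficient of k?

5

Write f(k) = ak + b; the 4 given values yield a linear system in the 2 coefficients.
Solving, f(k) = 5k - 3.
The coefficient of k is 5.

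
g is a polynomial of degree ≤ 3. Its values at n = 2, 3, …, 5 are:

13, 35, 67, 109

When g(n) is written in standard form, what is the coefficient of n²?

First differences: 22, 32, 42. Second differences: 10, 10.
Level-2 differences are constant, so g has degree 2.
Fitting a degree-2 polynomial gives g(n) = 5n² - 3n - 1.
The coefficient of n² is 5.

5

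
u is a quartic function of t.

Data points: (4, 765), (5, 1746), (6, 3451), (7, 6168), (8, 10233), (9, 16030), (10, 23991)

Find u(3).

Write u(t) = at^4 + bt³ + ct² + dt + e; the 7 given values yield a linear system in the 5 coefficients.
Solving, u(t) = 2t^4 + 4t³ - t + 1.
Then u(3) = 268.

268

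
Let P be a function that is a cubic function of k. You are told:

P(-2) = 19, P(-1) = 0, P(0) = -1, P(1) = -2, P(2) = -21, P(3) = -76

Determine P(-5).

First differences: -19, -1, -1, -19, -55. Second differences: 18, 0, -18, -36. Third differences: -18, -18, -18.
Level-3 differences are constant, so P has degree 3.
Fitting a degree-3 polynomial gives P(k) = -3k³ + 2k - 1.
Then P(-5) = 364.

364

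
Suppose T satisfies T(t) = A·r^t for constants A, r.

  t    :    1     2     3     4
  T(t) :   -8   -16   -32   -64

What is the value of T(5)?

Consecutive ratio: -16/(-8) = 2, and -32/(-16) = 2, so r = 2.
Then A·2^1 = -8 gives A = -4, and T(t) = -4·2^t.
T(5) = -4·2^5 = -128.

-128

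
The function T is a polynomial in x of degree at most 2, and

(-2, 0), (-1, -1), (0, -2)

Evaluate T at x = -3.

First differences: -1, -1.
Level-1 differences are constant, so T has degree 1.
Fitting a degree-1 polynomial gives T(x) = -x - 2.
Then T(-3) = 1.

1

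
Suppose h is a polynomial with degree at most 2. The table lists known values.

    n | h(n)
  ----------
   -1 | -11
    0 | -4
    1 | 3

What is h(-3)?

-25

First differences: 7, 7.
Level-1 differences are constant, so h has degree 1.
Fitting a degree-1 polynomial gives h(n) = 7n - 4.
Then h(-3) = -25.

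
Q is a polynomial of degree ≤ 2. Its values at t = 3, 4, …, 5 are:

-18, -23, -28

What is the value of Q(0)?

-3

Write Q(t) = at² + bt + c; the 3 given values yield a linear system in the 3 coefficients.
Solving, the leading coefficient vanishes, and Q(t) = -5t - 3.
Then Q(0) = -3.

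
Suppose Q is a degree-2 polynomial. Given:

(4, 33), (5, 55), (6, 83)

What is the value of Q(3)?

Write Q(m) = am² + bm + c; the 3 given values yield a linear system in the 3 coefficients.
Solving, Q(m) = 3m² - 5m + 5.
Then Q(3) = 17.

17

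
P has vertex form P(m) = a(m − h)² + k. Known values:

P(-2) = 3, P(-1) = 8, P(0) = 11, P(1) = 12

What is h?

First differences 5, 3, 1; second difference -2 = 2a, so a = -1.
Expanding, the m-coefficient is −2ah = 2h; matching it to the data gives h = 1, and then k = 12.
So P(m) = -1(m − 1)² + 12.
Hence h = 1.

1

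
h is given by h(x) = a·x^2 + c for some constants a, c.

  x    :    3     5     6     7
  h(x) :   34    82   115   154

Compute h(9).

From h(3) = 34 and h(5) = 82: 9a + c = 34 and 25a + c = 82.
Subtracting: 16a = 48, so a = 3; then c = 34 − 3·9 = 7.
So h(x) = 3x² + 7, and h(9) = 250.

250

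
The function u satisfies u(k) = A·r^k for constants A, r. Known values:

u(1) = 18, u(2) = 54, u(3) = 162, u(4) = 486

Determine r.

3

Consecutive ratio: 54/18 = 3, and 162/54 = 3, so r = 3.
Then A·3^1 = 18 gives A = 6, and u(k) = 6·3^k.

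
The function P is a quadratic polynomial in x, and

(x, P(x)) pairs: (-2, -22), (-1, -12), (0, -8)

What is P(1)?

Write P(x) = ax² + bx + c; the 3 given values yield a linear system in the 3 coefficients.
Solving, P(x) = -3x² + x - 8.
Then P(1) = -10.

-10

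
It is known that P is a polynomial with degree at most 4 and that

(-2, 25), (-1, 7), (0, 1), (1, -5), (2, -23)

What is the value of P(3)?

-65

Write P(k) = ak^4 + bk³ + ck² + dk + e; the 5 given values yield a linear system in the 5 coefficients.
Solving, the leading coefficient vanishes, and P(k) = -2k³ - 4k + 1.
Then P(3) = -65.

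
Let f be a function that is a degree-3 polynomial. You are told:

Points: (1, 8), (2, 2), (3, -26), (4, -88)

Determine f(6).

Write f(m) = am³ + bm² + cm + d; the 4 given values yield a linear system in the 4 coefficients.
Solving, f(m) = -2m³ + m² + 5m + 4.
Then f(6) = -362.

-362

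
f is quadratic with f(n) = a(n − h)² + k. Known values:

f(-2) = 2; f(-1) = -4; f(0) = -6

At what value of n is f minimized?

0

First differences -6, -2; second difference 4 = 2a, so a = 2.
Expanding, the n-coefficient is −2ah = -4h; matching it to the data gives h = 0, and then k = -6.
So f(n) = 2(n + 0)² − 6.
Hence h = 0.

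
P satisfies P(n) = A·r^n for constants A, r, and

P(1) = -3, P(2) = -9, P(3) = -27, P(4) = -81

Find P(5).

Consecutive ratio: -9/(-3) = 3, and -27/(-9) = 3, so r = 3.
Then A·3^1 = -3 gives A = -1, and P(n) = -1·3^n.
P(5) = -1·3^5 = -243.

-243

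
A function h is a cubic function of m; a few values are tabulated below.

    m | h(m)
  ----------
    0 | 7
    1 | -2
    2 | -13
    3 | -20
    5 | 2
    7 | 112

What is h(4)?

Write h(m) = am³ + bm² + cm + d; the 6 given values yield a linear system in the 4 coefficients.
Solving, h(m) = m³ - 4m² - 6m + 7.
Then h(4) = -17.

-17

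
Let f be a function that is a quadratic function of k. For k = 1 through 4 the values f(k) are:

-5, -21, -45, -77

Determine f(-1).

3

First differences: -16, -24, -32. Second differences: -8, -8.
Level-2 differences are constant, so f has degree 2.
Fitting a degree-2 polynomial gives f(k) = -4k² - 4k + 3.
Then f(-1) = 3.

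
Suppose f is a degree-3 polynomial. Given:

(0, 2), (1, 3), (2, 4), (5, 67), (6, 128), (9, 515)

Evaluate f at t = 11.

1003

Write f(t) = at³ + bt² + ct + d; the 6 given values yield a linear system in the 4 coefficients.
Solving, f(t) = t³ - 3t² + 3t + 2.
Then f(11) = 1003.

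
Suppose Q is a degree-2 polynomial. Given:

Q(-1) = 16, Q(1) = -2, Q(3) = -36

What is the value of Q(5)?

Write Q(n) = an² + bn + c; the 3 given values yield a linear system in the 3 coefficients.
Solving, Q(n) = -2n² - 9n + 9.
Then Q(5) = -86.

-86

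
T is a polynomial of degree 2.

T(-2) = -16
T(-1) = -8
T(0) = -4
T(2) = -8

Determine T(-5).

-64

Write T(x) = ax² + bx + c; the 4 given values yield a linear system in the 3 coefficients.
Solving, T(x) = -2x² + 2x - 4.
Then T(-5) = -64.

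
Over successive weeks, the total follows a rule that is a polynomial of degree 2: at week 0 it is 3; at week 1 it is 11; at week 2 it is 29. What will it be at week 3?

Write the value at n as Q(n).
Write Q(n) = an² + bn + c; the 3 given values yield a linear system in the 3 coefficients.
Solving, Q(n) = 5n² + 3n + 3.
Then Q(3) = 57.

57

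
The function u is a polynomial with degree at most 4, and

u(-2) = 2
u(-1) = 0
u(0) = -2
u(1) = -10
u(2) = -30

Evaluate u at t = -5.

First differences: -2, -2, -8, -20. Second differences: 0, -6, -12. Third differences: -6, -6.
Level-3 differences are constant, so u has degree 3.
Fitting a degree-3 polynomial gives u(t) = -t³ - 3t² - 4t - 2.
Then u(-5) = 68.

68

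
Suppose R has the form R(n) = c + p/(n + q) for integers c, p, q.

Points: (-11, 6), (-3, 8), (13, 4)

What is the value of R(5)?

(R(n) − c)(n + q) = p for each data point; the three points give a linear system in c and q, then p follows.
Solving: c = 5, q = -1, p = -12, so R(n) = 5 − 12/(n − 1).
Then R(5) = 5 − 12/4 = 2.

2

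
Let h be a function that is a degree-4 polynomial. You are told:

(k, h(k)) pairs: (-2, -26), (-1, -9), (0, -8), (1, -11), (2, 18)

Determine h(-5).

67

Write h(k) = ak^4 + bk³ + ck² + dk + e; the 5 given values yield a linear system in the 5 coefficients.
Solving, h(k) = k^4 + 4k³ - 3k² - 5k - 8.
Then h(-5) = 67.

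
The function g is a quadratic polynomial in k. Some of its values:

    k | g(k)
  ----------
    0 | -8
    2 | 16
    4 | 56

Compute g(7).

Write g(k) = ak² + bk + c; the 3 given values yield a linear system in the 3 coefficients.
Solving, g(k) = 2k² + 8k - 8.
Then g(7) = 146.

146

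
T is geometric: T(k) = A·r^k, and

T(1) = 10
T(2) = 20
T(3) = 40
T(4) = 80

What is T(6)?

Consecutive ratio: 20/10 = 2, and 40/20 = 2, so r = 2.
Then A·2^1 = 10 gives A = 5, and T(k) = 5·2^k.
T(6) = 5·2^6 = 320.

320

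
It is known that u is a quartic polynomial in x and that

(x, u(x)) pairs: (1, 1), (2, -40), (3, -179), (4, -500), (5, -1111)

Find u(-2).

16

Write u(x) = ax^4 + bx³ + cx² + dx + e; the 5 given values yield a linear system in the 5 coefficients.
Solving, u(x) = -x^4 - 4x³ + 2x + 4.
Then u(-2) = 16.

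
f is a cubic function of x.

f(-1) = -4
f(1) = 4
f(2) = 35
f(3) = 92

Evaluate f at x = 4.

Write f(x) = ax³ + bx² + cx + d; the 4 given values yield a linear system in the 4 coefficients.
Solving, f(x) = x³ + 7x² + 3x - 7.
Then f(4) = 181.

181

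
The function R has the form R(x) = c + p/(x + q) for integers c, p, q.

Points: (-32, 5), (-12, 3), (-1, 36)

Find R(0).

(R(x) − c)(x + q) = p for each data point; the three points give a linear system in c and q, then p follows.
Solving: c = 6, q = 2, p = 30, so R(x) = 6 + 30/(x + 2).
Then R(0) = 6 + 30/2 = 21.

21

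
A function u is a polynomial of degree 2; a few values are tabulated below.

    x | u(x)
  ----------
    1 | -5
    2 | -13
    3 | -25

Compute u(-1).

Write u(x) = ax² + bx + c; the 3 given values yield a linear system in the 3 coefficients.
Solving, u(x) = -2x² - 2x - 1.
Then u(-1) = -1.

-1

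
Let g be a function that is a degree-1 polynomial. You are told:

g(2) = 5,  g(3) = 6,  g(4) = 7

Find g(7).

First differences: 1, 1.
Level-1 differences are constant, so g has degree 1.
Fitting a degree-1 polynomial gives g(m) = m + 3.
Then g(7) = 10.

10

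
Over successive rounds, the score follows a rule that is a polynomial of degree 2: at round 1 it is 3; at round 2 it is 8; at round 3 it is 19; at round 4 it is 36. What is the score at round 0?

4

Write the value at m as s(m).
First differences: 5, 11, 17. Second differences: 6, 6.
Level-2 differences are constant, so s has degree 2.
Fitting a degree-2 polynomial gives s(m) = 3m² - 4m + 4.
Then s(0) = 4.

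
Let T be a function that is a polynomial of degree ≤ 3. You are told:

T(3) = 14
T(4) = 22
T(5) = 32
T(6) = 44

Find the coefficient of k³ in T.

0

First differences: 8, 10, 12. Second differences: 2, 2.
Level-2 differences are constant, so T has degree 2.
Fitting a degree-2 polynomial gives T(k) = k² + k + 2.
The coefficient of k³ is 0.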